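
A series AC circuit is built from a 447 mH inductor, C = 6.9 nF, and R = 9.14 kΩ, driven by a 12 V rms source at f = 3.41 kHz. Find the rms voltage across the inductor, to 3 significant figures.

ω = 2πf = 21430 rad/s
X_L = ωL = 9580 Ω
X_C = 1/(ωC) = 6760 Ω
Net reactance X = X_L − X_C = 2810 Ω
Z = 9140 + j2810 Ω
|Z| = √(9140² + 2810²) = 9560 Ω
I = V/|Z| = 1.25 mA
V_L = I·|Z_L| = 0.00125 × 9580 = 12.0 V

12.0 V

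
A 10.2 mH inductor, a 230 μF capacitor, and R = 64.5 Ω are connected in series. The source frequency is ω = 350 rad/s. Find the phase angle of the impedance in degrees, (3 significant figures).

X_L = ωL = 3.57 Ω
X_C = 1/(ωC) = 12.4 Ω
Net reactance X = X_L − X_C = -8.85 Ω
Z = 64.5 − j8.85 Ω
|Z| = √(64.5² + 8.85²) = 65.1 Ω
∠Z = arctan(-8.85/64.5) = -7.81°

-7.81°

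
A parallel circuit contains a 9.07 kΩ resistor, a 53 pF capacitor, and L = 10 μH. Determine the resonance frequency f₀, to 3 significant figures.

ω₀ = 1/√(LC) = 1/√(1e-05 × 5.3e-11) = 4.344e+07 rad/s
f₀ = ω₀/(2π) = 6.91 MHz

6.91 MHz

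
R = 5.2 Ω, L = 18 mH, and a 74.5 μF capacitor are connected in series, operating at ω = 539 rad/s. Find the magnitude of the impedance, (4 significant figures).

X_L = ωL = 9.702 Ω
X_C = 1/(ωC) = 24.90 Ω
Net reactance X = X_L − X_C = -15.20 Ω
Z = 5.200 − j15.20 Ω
|Z| = √(5.200² + 15.20²) = 16.07 Ω

16.07 Ω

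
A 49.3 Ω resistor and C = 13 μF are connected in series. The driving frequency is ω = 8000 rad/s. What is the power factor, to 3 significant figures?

0.982

X_C = 1/(ωC) = 9.62 Ω
Z = 49.3 − j9.62 Ω
|Z| = √(49.3² + 9.62²) = 50.2 Ω
∠Z = arctan(-9.62/49.3) = -11.0°
cos φ = cos(-11.0°) = 0.982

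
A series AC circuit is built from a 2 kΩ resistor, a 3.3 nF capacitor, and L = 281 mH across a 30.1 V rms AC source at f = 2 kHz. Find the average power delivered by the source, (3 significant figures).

ω = 2πf = 12570 rad/s
X_L = ωL = 3530 Ω
X_C = 1/(ωC) = 24100 Ω
Net reactance X = X_L − X_C = -20600 Ω
Z = 2000 − j20600 Ω
|Z| = √(2000² + 20600²) = 20700 Ω
∠Z = arctan(-20600/2000) = -84.5°
I = V/|Z| = 1.46 mA
P = VI cos φ = 30.1 × 0.00146 × cos(-84.5°) = 4.24 mW

4.24 mW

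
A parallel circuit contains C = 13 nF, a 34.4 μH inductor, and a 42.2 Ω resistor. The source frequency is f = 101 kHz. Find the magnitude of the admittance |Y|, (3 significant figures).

ω = 2πf = 634600 rad/s
X_L = ωL = 21.8 Ω
X_C = 1/(ωC) = 121 Ω
Parallel: admittances add. Y = 1/R + 1/(jωL) + jωC
Y = (0.0237 − j0.0376) S
|Y| = 0.0444 S → |Z| = 1/|Y| = 22.5 Ω, ∠Z = −∠Y = 57.8°

44.4 mS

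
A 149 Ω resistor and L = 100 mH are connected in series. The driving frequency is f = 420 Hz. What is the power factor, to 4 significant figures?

ω = 2πf = 2639 rad/s
X_L = ωL = 263.9 Ω
Z = 149.0 + j263.9 Ω
|Z| = √(149.0² + 263.9²) = 303.1 Ω
∠Z = arctan(263.9/149.0) = 60.55°
cos φ = cos(60.55°) = 0.4917

0.4917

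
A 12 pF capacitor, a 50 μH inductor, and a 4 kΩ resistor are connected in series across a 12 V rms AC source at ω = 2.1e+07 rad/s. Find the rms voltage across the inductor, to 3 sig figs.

X_L = ωL = 1050 Ω
X_C = 1/(ωC) = 3970 Ω
Net reactance X = X_L − X_C = -2920 Ω
Z = 4000 − j2920 Ω
|Z| = √(4000² + 2920²) = 4950 Ω
I = V/|Z| = 2.42 mA
V_L = I·|Z_L| = 0.00242 × 1050 = 2.54 V

2.54 V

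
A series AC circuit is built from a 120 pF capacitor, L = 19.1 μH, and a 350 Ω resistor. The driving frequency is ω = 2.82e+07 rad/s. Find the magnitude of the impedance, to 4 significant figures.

X_L = ωL = 538.6 Ω
X_C = 1/(ωC) = 295.5 Ω
Net reactance X = X_L − X_C = 243.1 Ω
Z = 350.0 + j243.1 Ω
|Z| = √(350.0² + 243.1²) = 426.1 Ω

426.1 Ω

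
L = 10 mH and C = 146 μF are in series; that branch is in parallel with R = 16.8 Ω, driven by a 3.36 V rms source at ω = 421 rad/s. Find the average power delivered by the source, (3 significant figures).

672 mW

X_L = ωL = 4.21 Ω
X_C = 1/(ωC) = 16.3 Ω
Branch 1: Z₁ = R = 16.8 Ω
Branch 2 (series LC): Z₂ = j(X_L − X_C) = −j12.1 Ω
Parallel: Z = Z₁Z₂/(Z₁+Z₂), |Z| = 9.80 Ω, ∠Z = -54.3°
I = V/|Z| = 343 mA
P = VI cos φ = 3.36 × 0.343 × cos(-54.3°) = 672 mW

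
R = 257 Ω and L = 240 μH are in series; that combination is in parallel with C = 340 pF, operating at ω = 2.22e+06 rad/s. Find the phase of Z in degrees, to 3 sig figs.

X_L = ωL = 533 Ω
X_C = 1/(ωC) = 1320 Ω
Branch 1 (R+jX_L): Z₁ = 257 + j533 Ω, |Z₁| = 592 Ω
Branch 2 (−jX_C): Z₂ = −j1320 Ω
Parallel: Z = Z₁Z₂/(Z₁+Z₂), |Z| = 941 Ω, ∠Z = 46.3°

46.3°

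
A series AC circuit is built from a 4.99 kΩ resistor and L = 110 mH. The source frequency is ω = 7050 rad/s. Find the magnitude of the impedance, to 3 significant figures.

5050 Ω

X_L = ωL = 776 Ω
Z = 4990 + j776 Ω
|Z| = √(4990² + 776²) = 5050 Ω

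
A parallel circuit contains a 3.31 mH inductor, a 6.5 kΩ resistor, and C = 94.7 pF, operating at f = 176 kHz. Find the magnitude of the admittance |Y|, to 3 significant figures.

228 μS

ω = 2πf = 1.106e+06 rad/s
X_L = ωL = 3660 Ω
X_C = 1/(ωC) = 9550 Ω
Parallel: admittances add. Y = 1/R + 1/(jωL) + jωC
Y = (0.000154 − j0.000168) S
|Y| = 0.000228 S → |Z| = 1/|Y| = 4380 Ω, ∠Z = −∠Y = 47.6°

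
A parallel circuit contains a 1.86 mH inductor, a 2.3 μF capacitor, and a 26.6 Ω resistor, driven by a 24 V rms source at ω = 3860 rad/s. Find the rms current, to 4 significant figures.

X_L = ωL = 7.180 Ω
X_C = 1/(ωC) = 112.6 Ω
Parallel: admittances add. Y = 1/R + 1/(jωL) + jωC
Y = (0.03759 − j0.1304) S
|Y| = 0.1357 S → |Z| = 1/|Y| = 7.368 Ω, ∠Z = −∠Y = 73.92°
I = V/|Z| = 24/7.368 = 3.257 A

3.257 A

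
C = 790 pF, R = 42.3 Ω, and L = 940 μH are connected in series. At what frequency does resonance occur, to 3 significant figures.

185 kHz

ω₀ = 1/√(LC) = 1/√(0.00094 × 7.9e-10) = 1.16e+06 rad/s
f₀ = ω₀/(2π) = 185 kHz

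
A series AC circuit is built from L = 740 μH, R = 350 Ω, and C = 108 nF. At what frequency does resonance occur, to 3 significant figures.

ω₀ = 1/√(LC) = 1/√(0.00074 × 1.08e-07) = 111900 rad/s
f₀ = ω₀/(2π) = 17.8 kHz

17.8 kHz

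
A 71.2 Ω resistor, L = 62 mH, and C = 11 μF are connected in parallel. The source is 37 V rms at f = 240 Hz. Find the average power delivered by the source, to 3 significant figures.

ω = 2πf = 1508 rad/s
X_L = ωL = 93.5 Ω
X_C = 1/(ωC) = 60.3 Ω
Parallel: admittances add. Y = 1/R + 1/(jωL) + jωC
Y = (0.0140 + j0.00589) S
|Y| = 0.0152 S → |Z| = 1/|Y| = 65.7 Ω, ∠Z = −∠Y = -22.8°
I = V/|Z| = 564 mA
P = VI cos φ = 37 × 0.564 × cos(-22.8°) = 19.2 W

19.2 W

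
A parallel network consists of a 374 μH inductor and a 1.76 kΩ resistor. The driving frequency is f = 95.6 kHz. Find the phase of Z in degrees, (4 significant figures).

82.73°

ω = 2πf = 600700 rad/s
X_L = ωL = 224.7 Ω
Parallel: admittances add. Y = 1/R + 1/(jωL)
Y = (0.0005682 − j0.004451) S
|Y| = 0.004487 S → |Z| = 1/|Y| = 222.8 Ω, ∠Z = −∠Y = 82.73°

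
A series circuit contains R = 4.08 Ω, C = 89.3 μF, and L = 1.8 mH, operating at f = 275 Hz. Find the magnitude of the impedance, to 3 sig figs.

ω = 2πf = 1728 rad/s
X_L = ωL = 3.11 Ω
X_C = 1/(ωC) = 6.48 Ω
Net reactance X = X_L − X_C = -3.37 Ω
Z = 4.08 − j3.37 Ω
|Z| = √(4.08² + 3.37²) = 5.29 Ω

5.29 Ω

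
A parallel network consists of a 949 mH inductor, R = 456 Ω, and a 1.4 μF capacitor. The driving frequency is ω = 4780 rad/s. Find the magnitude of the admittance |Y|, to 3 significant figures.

X_L = ωL = 4540 Ω
X_C = 1/(ωC) = 149 Ω
Parallel: admittances add. Y = 1/R + 1/(jωL) + jωC
Y = (0.00219 + j0.00647) S
|Y| = 0.00683 S → |Z| = 1/|Y| = 146 Ω, ∠Z = −∠Y = -71.3°

6.83 mS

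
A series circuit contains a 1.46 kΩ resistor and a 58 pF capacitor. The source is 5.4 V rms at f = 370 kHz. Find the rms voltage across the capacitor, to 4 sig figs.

5.298 V

ω = 2πf = 2.325e+06 rad/s
X_C = 1/(ωC) = 7416 Ω
Z = 1460 − j7416 Ω
|Z| = √(1460² + 7416²) = 7559 Ω
I = V/|Z| = 714.4 μA
V_C = I·|Z_C| = 0.0007144 × 7416 = 5.298 V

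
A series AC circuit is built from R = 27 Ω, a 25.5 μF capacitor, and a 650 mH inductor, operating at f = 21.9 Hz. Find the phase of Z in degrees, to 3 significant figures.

ω = 2πf = 137.6 rad/s
X_L = ωL = 89.4 Ω
X_C = 1/(ωC) = 285 Ω
Net reactance X = X_L − X_C = -196 Ω
Z = 27.0 − j196 Ω
|Z| = √(27.0² + 196²) = 197 Ω
∠Z = arctan(-196/27.0) = -82.1°

-82.1°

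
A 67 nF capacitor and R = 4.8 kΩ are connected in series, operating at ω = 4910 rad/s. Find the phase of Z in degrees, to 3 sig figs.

X_C = 1/(ωC) = 3040 Ω
Z = 4800 − j3040 Ω
|Z| = √(4800² + 3040²) = 5680 Ω
∠Z = arctan(-3040/4800) = -32.3°

-32.3°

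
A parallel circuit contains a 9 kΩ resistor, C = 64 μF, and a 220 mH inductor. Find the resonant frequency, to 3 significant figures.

ω₀ = 1/√(LC) = 1/√(0.22 × 6.4e-05) = 266.5 rad/s
f₀ = ω₀/(2π) = 42.4 Hz

42.4 Hz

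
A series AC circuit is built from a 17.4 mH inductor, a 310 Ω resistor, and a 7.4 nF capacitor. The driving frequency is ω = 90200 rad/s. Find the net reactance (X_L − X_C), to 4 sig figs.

X_L = ωL = 1569 Ω
X_C = 1/(ωC) = 1498 Ω
X = 1569 − 1498 = 71.31 Ω

71.31 Ω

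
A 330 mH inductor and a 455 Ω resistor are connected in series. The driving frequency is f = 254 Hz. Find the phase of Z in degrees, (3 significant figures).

ω = 2πf = 1596 rad/s
X_L = ωL = 527 Ω
Z = 455 + j527 Ω
|Z| = √(455² + 527²) = 696 Ω
∠Z = arctan(527/455) = 49.2°

49.2°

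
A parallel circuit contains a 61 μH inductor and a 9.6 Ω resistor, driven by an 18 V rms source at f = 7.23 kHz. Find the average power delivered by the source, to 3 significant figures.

33.8 W

ω = 2πf = 45430 rad/s
X_L = ωL = 2.77 Ω
Parallel: admittances add. Y = 1/R + 1/(jωL)
Y = (0.104 − j0.361) S
|Y| = 0.376 S → |Z| = 1/|Y| = 2.66 Ω, ∠Z = −∠Y = 73.9°
I = V/|Z| = 6.76 A
P = VI cos φ = 18 × 6.76 × cos(73.9°) = 33.8 W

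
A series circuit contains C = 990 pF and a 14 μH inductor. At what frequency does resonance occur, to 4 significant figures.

ω₀ = 1/√(LC) = 1/√(1.4e-05 × 9.9e-10) = 8.494e+06 rad/s
f₀ = ω₀/(2π) = 1.352 MHz

1.352 MHz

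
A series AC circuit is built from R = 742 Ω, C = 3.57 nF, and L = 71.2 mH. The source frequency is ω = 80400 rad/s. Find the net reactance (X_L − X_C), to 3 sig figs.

2240 Ω

X_L = ωL = 5720 Ω
X_C = 1/(ωC) = 3480 Ω
X = 5720 − 3480 = 2240 Ω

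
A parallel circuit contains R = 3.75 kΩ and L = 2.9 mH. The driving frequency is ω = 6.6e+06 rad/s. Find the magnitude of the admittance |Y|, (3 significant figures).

X_L = ωL = 19100 Ω
Parallel: admittances add. Y = 1/R + 1/(jωL)
Y = (0.000267 − j5.22e-05) S
|Y| = 0.000272 S → |Z| = 1/|Y| = 3680 Ω, ∠Z = −∠Y = 11.1°

272 μS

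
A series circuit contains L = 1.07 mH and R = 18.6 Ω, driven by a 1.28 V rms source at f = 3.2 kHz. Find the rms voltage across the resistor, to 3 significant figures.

0.837 V

ω = 2πf = 20110 rad/s
X_L = ωL = 21.5 Ω
Z = 18.6 + j21.5 Ω
|Z| = √(18.6² + 21.5²) = 28.4 Ω
I = V/|Z| = 45.0 mA
V_R = I·|Z_R| = 0.0450 × 18.6 = 0.837 V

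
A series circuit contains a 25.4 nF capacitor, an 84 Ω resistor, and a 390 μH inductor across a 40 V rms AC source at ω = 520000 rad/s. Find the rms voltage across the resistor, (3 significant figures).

22.1 V

X_L = ωL = 203 Ω
X_C = 1/(ωC) = 75.7 Ω
Net reactance X = X_L − X_C = 127 Ω
Z = 84.0 + j127 Ω
|Z| = √(84.0² + 127²) = 152 Ω
I = V/|Z| = 263 mA
V_R = I·|Z_R| = 0.263 × 84.0 = 22.1 V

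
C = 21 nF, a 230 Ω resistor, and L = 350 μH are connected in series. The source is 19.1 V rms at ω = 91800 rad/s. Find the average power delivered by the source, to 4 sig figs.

289.7 mW

X_L = ωL = 32.13 Ω
X_C = 1/(ωC) = 518.7 Ω
Net reactance X = X_L − X_C = -486.6 Ω
Z = 230.0 − j486.6 Ω
|Z| = √(230.0² + 486.6²) = 538.2 Ω
∠Z = arctan(-486.6/230.0) = -64.70°
I = V/|Z| = 35.49 mA
P = VI cos φ = 19.1 × 0.03549 × cos(-64.70°) = 289.7 mW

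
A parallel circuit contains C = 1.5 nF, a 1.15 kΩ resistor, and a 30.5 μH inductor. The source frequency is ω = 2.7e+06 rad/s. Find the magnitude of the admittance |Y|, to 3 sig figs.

X_L = ωL = 82.3 Ω
X_C = 1/(ωC) = 247 Ω
Parallel: admittances add. Y = 1/R + 1/(jωL) + jωC
Y = (0.000870 − j0.00809) S
|Y| = 0.00814 S → |Z| = 1/|Y| = 123 Ω, ∠Z = −∠Y = 83.9°

8.14 mS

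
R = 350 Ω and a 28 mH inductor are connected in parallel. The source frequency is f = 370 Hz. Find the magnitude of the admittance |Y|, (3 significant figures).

15.6 mS

ω = 2πf = 2325 rad/s
X_L = ωL = 65.1 Ω
Parallel: admittances add. Y = 1/R + 1/(jωL)
Y = (0.00286 − j0.0154) S
|Y| = 0.0156 S → |Z| = 1/|Y| = 64.0 Ω, ∠Z = −∠Y = 79.5°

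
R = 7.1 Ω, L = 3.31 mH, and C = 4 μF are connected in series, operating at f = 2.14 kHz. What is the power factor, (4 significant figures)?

0.2642

ω = 2πf = 13450 rad/s
X_L = ωL = 44.51 Ω
X_C = 1/(ωC) = 18.59 Ω
Net reactance X = X_L − X_C = 25.91 Ω
Z = 7.100 + j25.91 Ω
|Z| = √(7.100² + 25.91²) = 26.87 Ω
∠Z = arctan(25.91/7.100) = 74.68°
cos φ = cos(74.68°) = 0.2642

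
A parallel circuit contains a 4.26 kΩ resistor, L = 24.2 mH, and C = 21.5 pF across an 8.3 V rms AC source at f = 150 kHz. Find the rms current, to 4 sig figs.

1.958 mA

ω = 2πf = 942500 rad/s
X_L = ωL = 22810 Ω
X_C = 1/(ωC) = 49350 Ω
Parallel: admittances add. Y = 1/R + 1/(jωL) + jωC
Y = (0.0002347 − j2.358e-05) S
|Y| = 0.0002359 S → |Z| = 1/|Y| = 4239 Ω, ∠Z = −∠Y = 5.736°
I = V/|Z| = 8.3/4239 = 1.958 mA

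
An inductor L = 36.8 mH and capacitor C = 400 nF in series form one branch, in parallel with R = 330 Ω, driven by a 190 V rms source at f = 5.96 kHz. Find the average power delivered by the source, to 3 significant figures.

ω = 2πf = 37450 rad/s
X_L = ωL = 1380 Ω
X_C = 1/(ωC) = 66.8 Ω
Branch 1: Z₁ = R = 330 Ω
Branch 2 (series LC): Z₂ = j(X_L − X_C) = j1310 Ω
Parallel: Z = Z₁Z₂/(Z₁+Z₂), |Z| = 320 Ω, ∠Z = 14.1°
I = V/|Z| = 594 mA
P = VI cos φ = 190 × 0.594 × cos(14.1°) = 109 W

109 W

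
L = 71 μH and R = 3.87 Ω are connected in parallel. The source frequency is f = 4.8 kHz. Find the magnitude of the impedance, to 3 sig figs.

1.87 Ω

ω = 2πf = 30160 rad/s
X_L = ωL = 2.14 Ω
Parallel: admittances add. Y = 1/R + 1/(jωL)
Y = (0.258 − j0.467) S
|Y| = 0.534 S → |Z| = 1/|Y| = 1.87 Ω, ∠Z = −∠Y = 61.0°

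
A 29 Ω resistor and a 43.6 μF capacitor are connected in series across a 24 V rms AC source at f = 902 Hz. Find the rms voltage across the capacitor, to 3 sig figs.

ω = 2πf = 5667 rad/s
X_C = 1/(ωC) = 4.05 Ω
Z = 29.0 − j4.05 Ω
|Z| = √(29.0² + 4.05²) = 29.3 Ω
I = V/|Z| = 820 mA
V_C = I·|Z_C| = 0.820 × 4.05 = 3.32 V

3.32 V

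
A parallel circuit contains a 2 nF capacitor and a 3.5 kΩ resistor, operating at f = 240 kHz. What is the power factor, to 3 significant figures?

ω = 2πf = 1.508e+06 rad/s
X_C = 1/(ωC) = 332 Ω
Parallel: admittances add. Y = 1/R + jωC
Y = (0.000286 + j0.00302) S
|Y| = 0.00303 S → |Z| = 1/|Y| = 330 Ω, ∠Z = −∠Y = -84.6°
cos φ = cos(-84.6°) = 0.0943

0.0943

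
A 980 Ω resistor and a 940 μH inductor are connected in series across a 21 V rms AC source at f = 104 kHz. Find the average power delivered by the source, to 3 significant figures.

ω = 2πf = 653500 rad/s
X_L = ωL = 614 Ω
Z = 980 + j614 Ω
|Z| = √(980² + 614²) = 1160 Ω
∠Z = arctan(614/980) = 32.1°
I = V/|Z| = 18.2 mA
P = VI cos φ = 21 × 0.0182 × cos(32.1°) = 323 mW

323 mW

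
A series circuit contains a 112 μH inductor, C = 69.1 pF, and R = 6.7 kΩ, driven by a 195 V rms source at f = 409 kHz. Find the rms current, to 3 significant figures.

22.8 mA

ω = 2πf = 2.57e+06 rad/s
X_L = ωL = 288 Ω
X_C = 1/(ωC) = 5630 Ω
Net reactance X = X_L − X_C = -5340 Ω
Z = 6700 − j5340 Ω
|Z| = √(6700² + 5340²) = 8570 Ω
I = V/|Z| = 195/8570 = 22.8 mA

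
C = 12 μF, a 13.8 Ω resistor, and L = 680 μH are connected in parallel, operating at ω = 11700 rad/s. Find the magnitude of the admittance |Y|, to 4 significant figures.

X_L = ωL = 7.956 Ω
X_C = 1/(ωC) = 7.123 Ω
Parallel: admittances add. Y = 1/R + 1/(jωL) + jωC
Y = (0.07246 + j0.01471) S
|Y| = 0.07394 S → |Z| = 1/|Y| = 13.52 Ω, ∠Z = −∠Y = -11.47°

73.94 mS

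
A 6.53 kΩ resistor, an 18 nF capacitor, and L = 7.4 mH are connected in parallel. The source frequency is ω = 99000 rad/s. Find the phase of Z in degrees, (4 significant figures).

-69.83°

X_L = ωL = 732.6 Ω
X_C = 1/(ωC) = 561.2 Ω
Parallel: admittances add. Y = 1/R + 1/(jωL) + jωC
Y = (0.0001531 + j0.0004170) S
|Y| = 0.0004442 S → |Z| = 1/|Y| = 2251 Ω, ∠Z = −∠Y = -69.83°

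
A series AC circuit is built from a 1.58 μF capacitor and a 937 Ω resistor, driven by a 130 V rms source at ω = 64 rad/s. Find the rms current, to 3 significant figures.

X_C = 1/(ωC) = 9890 Ω
Z = 937 − j9890 Ω
|Z| = √(937² + 9890²) = 9930 Ω
I = V/|Z| = 130/9930 = 13.1 mA

13.1 mA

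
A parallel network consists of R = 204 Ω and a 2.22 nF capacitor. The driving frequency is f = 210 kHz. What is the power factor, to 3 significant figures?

ω = 2πf = 1.319e+06 rad/s
X_C = 1/(ωC) = 341 Ω
Parallel: admittances add. Y = 1/R + jωC
Y = (0.00490 + j0.00293) S
|Y| = 0.00571 S → |Z| = 1/|Y| = 175 Ω, ∠Z = −∠Y = -30.9°
cos φ = cos(-30.9°) = 0.858

0.858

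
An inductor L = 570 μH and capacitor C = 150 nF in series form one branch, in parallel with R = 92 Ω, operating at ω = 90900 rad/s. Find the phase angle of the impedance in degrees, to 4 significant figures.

-76.83°

X_L = ωL = 51.81 Ω
X_C = 1/(ωC) = 73.34 Ω
Branch 1: Z₁ = R = 92.00 Ω
Branch 2 (series LC): Z₂ = j(X_L − X_C) = −j21.53 Ω
Parallel: Z = Z₁Z₂/(Z₁+Z₂), |Z| = 20.96 Ω, ∠Z = -76.83°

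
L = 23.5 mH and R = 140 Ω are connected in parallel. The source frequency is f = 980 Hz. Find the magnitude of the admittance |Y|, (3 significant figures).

ω = 2πf = 6158 rad/s
X_L = ωL = 145 Ω
Parallel: admittances add. Y = 1/R + 1/(jωL)
Y = (0.00714 − j0.00691) S
|Y| = 0.00994 S → |Z| = 1/|Y| = 101 Ω, ∠Z = −∠Y = 44.1°

9.94 mS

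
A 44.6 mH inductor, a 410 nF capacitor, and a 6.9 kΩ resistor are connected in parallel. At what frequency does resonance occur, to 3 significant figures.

1.18 kHz

ω₀ = 1/√(LC) = 1/√(0.0446 × 4.1e-07) = 7395 rad/s
f₀ = ω₀/(2π) = 1.18 kHz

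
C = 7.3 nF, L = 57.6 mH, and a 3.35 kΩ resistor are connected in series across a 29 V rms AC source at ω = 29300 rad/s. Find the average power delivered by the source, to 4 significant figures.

139.8 mW

X_L = ωL = 1688 Ω
X_C = 1/(ωC) = 4675 Ω
Net reactance X = X_L − X_C = -2988 Ω
Z = 3350 − j2988 Ω
|Z| = √(3350² + 2988²) = 4489 Ω
∠Z = arctan(-2988/3350) = -41.73°
I = V/|Z| = 6.461 mA
P = VI cos φ = 29 × 0.006461 × cos(-41.73°) = 139.8 mW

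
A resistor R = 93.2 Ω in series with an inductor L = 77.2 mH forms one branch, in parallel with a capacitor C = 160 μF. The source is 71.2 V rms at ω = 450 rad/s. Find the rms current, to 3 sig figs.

X_L = ωL = 34.7 Ω
X_C = 1/(ωC) = 13.9 Ω
Branch 1 (R+jX_L): Z₁ = 93.2 + j34.7 Ω, |Z₁| = 99.5 Ω
Branch 2 (−jX_C): Z₂ = −j13.9 Ω
Parallel: Z = Z₁Z₂/(Z₁+Z₂), |Z| = 14.5 Ω, ∠Z = -82.2°
I = V/|Z| = 71.2/14.5 = 4.92 A

4.92 A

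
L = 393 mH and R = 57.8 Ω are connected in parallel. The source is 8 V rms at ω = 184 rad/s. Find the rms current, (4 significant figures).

X_L = ωL = 72.31 Ω
Parallel: admittances add. Y = 1/R + 1/(jωL)
Y = (0.01730 − j0.01383) S
|Y| = 0.02215 S → |Z| = 1/|Y| = 45.15 Ω, ∠Z = −∠Y = 38.64°
I = V/|Z| = 8/45.15 = 177.2 mA

177.2 mA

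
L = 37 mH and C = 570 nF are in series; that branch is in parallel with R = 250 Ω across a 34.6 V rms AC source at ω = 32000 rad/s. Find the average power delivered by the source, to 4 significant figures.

4.789 W

X_L = ωL = 1184 Ω
X_C = 1/(ωC) = 54.82 Ω
Branch 1: Z₁ = R = 250.0 Ω
Branch 2 (series LC): Z₂ = j(X_L − X_C) = j1129 Ω
Parallel: Z = Z₁Z₂/(Z₁+Z₂), |Z| = 244.1 Ω, ∠Z = 12.48°
I = V/|Z| = 141.8 mA
P = VI cos φ = 34.6 × 0.1418 × cos(12.48°) = 4.789 W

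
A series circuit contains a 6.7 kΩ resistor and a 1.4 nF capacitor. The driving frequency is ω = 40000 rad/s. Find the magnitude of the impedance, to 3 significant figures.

X_C = 1/(ωC) = 17900 Ω
Z = 6700 − j17900 Ω
|Z| = √(6700² + 17900²) = 19100 Ω

19100 Ω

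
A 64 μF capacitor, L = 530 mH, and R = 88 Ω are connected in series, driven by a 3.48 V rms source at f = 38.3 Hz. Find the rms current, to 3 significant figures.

ω = 2πf = 240.6 rad/s
X_L = ωL = 128 Ω
X_C = 1/(ωC) = 64.9 Ω
Net reactance X = X_L − X_C = 62.6 Ω
Z = 88.0 + j62.6 Ω
|Z| = √(88.0² + 62.6²) = 108 Ω
I = V/|Z| = 3.48/108 = 32.2 mA

32.2 mA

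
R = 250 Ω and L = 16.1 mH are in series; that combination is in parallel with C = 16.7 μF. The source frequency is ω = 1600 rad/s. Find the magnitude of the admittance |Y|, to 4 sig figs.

26.61 mS

X_L = ωL = 25.76 Ω
X_C = 1/(ωC) = 37.43 Ω
Branch 1 (R+jX_L): Z₁ = 250.0 + j25.76 Ω, |Z₁| = 251.3 Ω
Branch 2 (−jX_C): Z₂ = −j37.43 Ω
Parallel: Z = Z₁Z₂/(Z₁+Z₂), |Z| = 37.58 Ω, ∠Z = -81.45°
|Y| = 1/|Z| = 26.61 mS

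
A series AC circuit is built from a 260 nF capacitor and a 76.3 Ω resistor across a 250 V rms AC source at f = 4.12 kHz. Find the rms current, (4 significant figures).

ω = 2πf = 25890 rad/s
X_C = 1/(ωC) = 148.6 Ω
Z = 76.30 − j148.6 Ω
|Z| = √(76.30² + 148.6²) = 167.0 Ω
I = V/|Z| = 250/167.0 = 1.497 A

1.497 A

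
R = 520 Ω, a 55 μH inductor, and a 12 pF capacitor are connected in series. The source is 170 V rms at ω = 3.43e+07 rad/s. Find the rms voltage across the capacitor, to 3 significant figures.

X_L = ωL = 1890 Ω
X_C = 1/(ωC) = 2430 Ω
Net reactance X = X_L − X_C = -543 Ω
Z = 520 − j543 Ω
|Z| = √(520² + 543²) = 752 Ω
I = V/|Z| = 226 mA
V_C = I·|Z_C| = 0.226 × 2430 = 549 V

549 V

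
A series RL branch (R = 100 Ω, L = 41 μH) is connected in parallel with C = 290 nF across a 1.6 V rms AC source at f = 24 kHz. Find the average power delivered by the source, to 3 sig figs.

ω = 2πf = 150800 rad/s
X_L = ωL = 6.18 Ω
X_C = 1/(ωC) = 22.9 Ω
Branch 1 (R+jX_L): Z₁ = 100 + j6.18 Ω, |Z₁| = 100 Ω
Branch 2 (−jX_C): Z₂ = −j22.9 Ω
Parallel: Z = Z₁Z₂/(Z₁+Z₂), |Z| = 22.6 Ω, ∠Z = -77.0°
I = V/|Z| = 70.8 mA
P = VI cos φ = 1.6 × 0.0708 × cos(-77.0°) = 25.5 mW

25.5 mW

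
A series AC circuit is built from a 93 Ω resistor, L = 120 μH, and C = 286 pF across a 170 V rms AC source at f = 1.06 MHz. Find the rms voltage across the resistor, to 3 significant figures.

54.6 V

ω = 2πf = 6.66e+06 rad/s
X_L = ωL = 799 Ω
X_C = 1/(ωC) = 525 Ω
Net reactance X = X_L − X_C = 274 Ω
Z = 93.0 + j274 Ω
|Z| = √(93.0² + 274²) = 290 Ω
I = V/|Z| = 587 mA
V_R = I·|Z_R| = 0.587 × 93.0 = 54.6 V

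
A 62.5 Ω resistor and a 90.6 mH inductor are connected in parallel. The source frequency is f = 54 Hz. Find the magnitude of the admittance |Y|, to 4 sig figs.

36.25 mS

ω = 2πf = 339.3 rad/s
X_L = ωL = 30.74 Ω
Parallel: admittances add. Y = 1/R + 1/(jωL)
Y = (0.01600 − j0.03253) S
|Y| = 0.03625 S → |Z| = 1/|Y| = 27.58 Ω, ∠Z = −∠Y = 63.81°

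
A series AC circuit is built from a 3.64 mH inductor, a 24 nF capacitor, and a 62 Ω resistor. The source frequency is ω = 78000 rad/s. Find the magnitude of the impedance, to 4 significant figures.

257.8 Ω

X_L = ωL = 283.9 Ω
X_C = 1/(ωC) = 534.2 Ω
Net reactance X = X_L − X_C = -250.3 Ω
Z = 62.00 − j250.3 Ω
|Z| = √(62.00² + 250.3²) = 257.8 Ω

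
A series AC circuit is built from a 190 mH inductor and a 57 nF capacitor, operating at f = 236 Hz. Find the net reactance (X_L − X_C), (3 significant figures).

-11500 Ω

ω = 2πf = 1483 rad/s
X_L = ωL = 282 Ω
X_C = 1/(ωC) = 11800 Ω
X = 282 − 11800 = -11500 Ω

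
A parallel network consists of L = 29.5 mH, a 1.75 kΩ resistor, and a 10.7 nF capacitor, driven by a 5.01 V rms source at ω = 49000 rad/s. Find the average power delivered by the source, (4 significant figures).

X_L = ωL = 1446 Ω
X_C = 1/(ωC) = 1907 Ω
Parallel: admittances add. Y = 1/R + 1/(jωL) + jωC
Y = (0.0005714 − j0.0001675) S
|Y| = 0.0005955 S → |Z| = 1/|Y| = 1679 Ω, ∠Z = −∠Y = 16.34°
I = V/|Z| = 2.983 mA
P = VI cos φ = 5.01 × 0.002983 × cos(16.34°) = 14.34 mW

14.34 mW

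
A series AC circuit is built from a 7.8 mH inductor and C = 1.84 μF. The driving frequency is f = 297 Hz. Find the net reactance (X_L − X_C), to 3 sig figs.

-277 Ω

ω = 2πf = 1866 rad/s
X_L = ωL = 14.6 Ω
X_C = 1/(ωC) = 291 Ω
X = 14.6 − 291 = -277 Ω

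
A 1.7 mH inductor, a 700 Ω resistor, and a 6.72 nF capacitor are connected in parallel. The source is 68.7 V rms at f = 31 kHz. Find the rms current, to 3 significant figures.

153 mA

ω = 2πf = 194800 rad/s
X_L = ωL = 331 Ω
X_C = 1/(ωC) = 764 Ω
Parallel: admittances add. Y = 1/R + 1/(jωL) + jωC
Y = (0.00143 − j0.00171) S
|Y| = 0.00223 S → |Z| = 1/|Y| = 449 Ω, ∠Z = −∠Y = 50.1°
I = V/|Z| = 68.7/449 = 153 mA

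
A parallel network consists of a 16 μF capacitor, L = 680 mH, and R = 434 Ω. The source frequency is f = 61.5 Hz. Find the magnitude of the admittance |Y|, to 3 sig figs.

ω = 2πf = 386.4 rad/s
X_L = ωL = 263 Ω
X_C = 1/(ωC) = 162 Ω
Parallel: admittances add. Y = 1/R + 1/(jωL) + jωC
Y = (0.00230 + j0.00238) S
|Y| = 0.00331 S → |Z| = 1/|Y| = 302 Ω, ∠Z = −∠Y = -45.9°

3.31 mS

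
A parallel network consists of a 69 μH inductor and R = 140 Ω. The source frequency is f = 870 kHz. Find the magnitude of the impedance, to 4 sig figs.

131.3 Ω

ω = 2πf = 5.466e+06 rad/s
X_L = ωL = 377.2 Ω
Parallel: admittances add. Y = 1/R + 1/(jωL)
Y = (0.007143 − j0.002651) S
|Y| = 0.007619 S → |Z| = 1/|Y| = 131.3 Ω, ∠Z = −∠Y = 20.36°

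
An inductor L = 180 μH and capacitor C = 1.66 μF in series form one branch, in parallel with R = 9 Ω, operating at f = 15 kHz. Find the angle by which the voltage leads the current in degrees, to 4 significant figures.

ω = 2πf = 94250 rad/s
X_L = ωL = 16.96 Ω
X_C = 1/(ωC) = 6.392 Ω
Branch 1: Z₁ = R = 9.000 Ω
Branch 2 (series LC): Z₂ = j(X_L − X_C) = j10.57 Ω
Parallel: Z = Z₁Z₂/(Z₁+Z₂), |Z| = 6.853 Ω, ∠Z = 40.41°

40.41°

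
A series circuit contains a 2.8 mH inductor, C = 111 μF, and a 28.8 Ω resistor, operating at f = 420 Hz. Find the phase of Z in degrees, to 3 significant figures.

7.86°

ω = 2πf = 2639 rad/s
X_L = ωL = 7.39 Ω
X_C = 1/(ωC) = 3.41 Ω
Net reactance X = X_L − X_C = 3.98 Ω
Z = 28.8 + j3.98 Ω
|Z| = √(28.8² + 3.98²) = 29.1 Ω
∠Z = arctan(3.98/28.8) = 7.86°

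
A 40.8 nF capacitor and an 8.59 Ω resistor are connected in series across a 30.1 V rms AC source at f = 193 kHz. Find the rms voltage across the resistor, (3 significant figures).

ω = 2πf = 1.213e+06 rad/s
X_C = 1/(ωC) = 20.2 Ω
Z = 8.59 − j20.2 Ω
|Z| = √(8.59² + 20.2²) = 22.0 Ω
I = V/|Z| = 1.37 A
V_R = I·|Z_R| = 1.37 × 8.59 = 11.8 V

11.8 V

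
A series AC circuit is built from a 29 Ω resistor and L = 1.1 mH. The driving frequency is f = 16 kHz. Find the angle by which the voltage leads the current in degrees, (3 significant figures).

ω = 2πf = 100500 rad/s
X_L = ωL = 111 Ω
Z = 29.0 + j111 Ω
|Z| = √(29.0² + 111²) = 114 Ω
∠Z = arctan(111/29.0) = 75.3°

75.3°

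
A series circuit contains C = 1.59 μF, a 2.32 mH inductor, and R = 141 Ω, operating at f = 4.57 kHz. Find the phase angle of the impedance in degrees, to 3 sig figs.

17.6°

ω = 2πf = 28710 rad/s
X_L = ωL = 66.6 Ω
X_C = 1/(ωC) = 21.9 Ω
Net reactance X = X_L − X_C = 44.7 Ω
Z = 141 + j44.7 Ω
|Z| = √(141² + 44.7²) = 148 Ω
∠Z = arctan(44.7/141) = 17.6°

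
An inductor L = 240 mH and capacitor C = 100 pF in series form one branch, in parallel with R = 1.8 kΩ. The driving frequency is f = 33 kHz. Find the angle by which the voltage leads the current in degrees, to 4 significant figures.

49.56°

ω = 2πf = 207300 rad/s
X_L = ωL = 49760 Ω
X_C = 1/(ωC) = 48230 Ω
Branch 1: Z₁ = R = 1800 Ω
Branch 2 (series LC): Z₂ = j(X_L − X_C) = j1534 Ω
Parallel: Z = Z₁Z₂/(Z₁+Z₂), |Z| = 1168 Ω, ∠Z = 49.56°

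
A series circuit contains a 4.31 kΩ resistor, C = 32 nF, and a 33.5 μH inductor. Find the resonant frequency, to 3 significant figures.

154 kHz

ω₀ = 1/√(LC) = 1/√(3.35e-05 × 3.2e-08) = 965800 rad/s
f₀ = ω₀/(2π) = 154 kHz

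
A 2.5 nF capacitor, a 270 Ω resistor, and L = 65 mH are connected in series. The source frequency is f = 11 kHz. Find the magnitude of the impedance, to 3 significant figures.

ω = 2πf = 69120 rad/s
X_L = ωL = 4490 Ω
X_C = 1/(ωC) = 5790 Ω
Net reactance X = X_L − X_C = -1290 Ω
Z = 270 − j1290 Ω
|Z| = √(270² + 1290²) = 1320 Ω

1320 Ω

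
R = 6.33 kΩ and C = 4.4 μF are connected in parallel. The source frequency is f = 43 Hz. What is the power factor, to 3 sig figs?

ω = 2πf = 270.2 rad/s
X_C = 1/(ωC) = 841 Ω
Parallel: admittances add. Y = 1/R + jωC
Y = (0.000158 + j0.00119) S
|Y| = 0.00120 S → |Z| = 1/|Y| = 834 Ω, ∠Z = −∠Y = -82.4°
cos φ = cos(-82.4°) = 0.132

0.132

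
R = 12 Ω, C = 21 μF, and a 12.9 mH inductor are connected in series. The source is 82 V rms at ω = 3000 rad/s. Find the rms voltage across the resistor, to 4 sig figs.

X_L = ωL = 38.70 Ω
X_C = 1/(ωC) = 15.87 Ω
Net reactance X = X_L − X_C = 22.83 Ω
Z = 12.00 + j22.83 Ω
|Z| = √(12.00² + 22.83²) = 25.79 Ω
I = V/|Z| = 3.180 A
V_R = I·|Z_R| = 3.180 × 12.00 = 38.16 V

38.16 V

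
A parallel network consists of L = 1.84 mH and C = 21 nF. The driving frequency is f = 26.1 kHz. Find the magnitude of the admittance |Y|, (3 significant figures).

ω = 2πf = 164000 rad/s
X_L = ωL = 302 Ω
X_C = 1/(ωC) = 290 Ω
Parallel: admittances add. Y = 1/(jωL) + jωC
Y = (0 + j0.000130) S
|Y| = 0.000130 S → |Z| = 1/|Y| = 7710 Ω, ∠Z = −∠Y = -90.0°

130 μS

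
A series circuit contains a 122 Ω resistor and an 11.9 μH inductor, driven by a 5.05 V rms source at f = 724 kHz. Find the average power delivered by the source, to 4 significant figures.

ω = 2πf = 4.549e+06 rad/s
X_L = ωL = 54.13 Ω
Z = 122.0 + j54.13 Ω
|Z| = √(122.0² + 54.13²) = 133.5 Ω
∠Z = arctan(54.13/122.0) = 23.93°
I = V/|Z| = 37.84 mA
P = VI cos φ = 5.05 × 0.03784 × cos(23.93°) = 174.7 mW

174.7 mW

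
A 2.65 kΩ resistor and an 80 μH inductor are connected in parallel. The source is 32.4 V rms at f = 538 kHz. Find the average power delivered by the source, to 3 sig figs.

396 mW

ω = 2πf = 3.38e+06 rad/s
X_L = ωL = 270 Ω
Parallel: admittances add. Y = 1/R + 1/(jωL)
Y = (0.000377 − j0.00370) S
|Y| = 0.00372 S → |Z| = 1/|Y| = 269 Ω, ∠Z = −∠Y = 84.2°
I = V/|Z| = 120 mA
P = VI cos φ = 32.4 × 0.120 × cos(84.2°) = 396 mW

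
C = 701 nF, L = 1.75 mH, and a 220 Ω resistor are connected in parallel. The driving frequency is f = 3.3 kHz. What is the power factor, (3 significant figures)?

0.330

ω = 2πf = 20730 rad/s
X_L = ωL = 36.3 Ω
X_C = 1/(ωC) = 68.8 Ω
Parallel: admittances add. Y = 1/R + 1/(jωL) + jωC
Y = (0.00455 − j0.0130) S
|Y| = 0.0138 S → |Z| = 1/|Y| = 72.5 Ω, ∠Z = −∠Y = 70.8°
cos φ = cos(70.8°) = 0.330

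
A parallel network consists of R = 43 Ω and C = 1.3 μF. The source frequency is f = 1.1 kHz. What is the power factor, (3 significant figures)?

ω = 2πf = 6912 rad/s
X_C = 1/(ωC) = 111 Ω
Parallel: admittances add. Y = 1/R + jωC
Y = (0.0233 + j0.00898) S
|Y| = 0.0249 S → |Z| = 1/|Y| = 40.1 Ω, ∠Z = −∠Y = -21.1°
cos φ = cos(-21.1°) = 0.933

0.933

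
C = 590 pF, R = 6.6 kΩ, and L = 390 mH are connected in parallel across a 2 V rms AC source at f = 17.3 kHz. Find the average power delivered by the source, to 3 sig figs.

606 μW

ω = 2πf = 108700 rad/s
X_L = ωL = 42400 Ω
X_C = 1/(ωC) = 15600 Ω
Parallel: admittances add. Y = 1/R + 1/(jωL) + jωC
Y = (0.000152 + j4.05e-05) S
|Y| = 0.000157 S → |Z| = 1/|Y| = 6380 Ω, ∠Z = −∠Y = -15.0°
I = V/|Z| = 314 μA
P = VI cos φ = 2 × 0.000314 × cos(-15.0°) = 606 μW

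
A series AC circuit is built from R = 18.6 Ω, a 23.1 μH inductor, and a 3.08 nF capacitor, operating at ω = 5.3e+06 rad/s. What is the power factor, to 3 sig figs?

0.291

X_L = ωL = 122 Ω
X_C = 1/(ωC) = 61.3 Ω
Net reactance X = X_L − X_C = 61.2 Ω
Z = 18.6 + j61.2 Ω
|Z| = √(18.6² + 61.2²) = 63.9 Ω
∠Z = arctan(61.2/18.6) = 73.1°
cos φ = cos(73.1°) = 0.291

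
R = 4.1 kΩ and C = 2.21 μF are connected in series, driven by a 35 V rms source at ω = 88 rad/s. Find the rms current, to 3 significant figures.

X_C = 1/(ωC) = 5140 Ω
Z = 4100 − j5140 Ω
|Z| = √(4100² + 5140²) = 6580 Ω
I = V/|Z| = 35/6580 = 5.32 mA

5.32 mA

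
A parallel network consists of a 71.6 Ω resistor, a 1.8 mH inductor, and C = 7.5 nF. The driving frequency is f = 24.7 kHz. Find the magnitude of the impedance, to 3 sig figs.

ω = 2πf = 155200 rad/s
X_L = ωL = 279 Ω
X_C = 1/(ωC) = 859 Ω
Parallel: admittances add. Y = 1/R + 1/(jωL) + jωC
Y = (0.0140 − j0.00242) S
|Y| = 0.0142 S → |Z| = 1/|Y| = 70.6 Ω, ∠Z = −∠Y = 9.81°

70.6 Ω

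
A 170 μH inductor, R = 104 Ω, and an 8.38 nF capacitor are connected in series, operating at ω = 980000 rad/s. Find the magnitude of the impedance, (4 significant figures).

X_L = ωL = 166.6 Ω
X_C = 1/(ωC) = 121.8 Ω
Net reactance X = X_L − X_C = 44.83 Ω
Z = 104.0 + j44.83 Ω
|Z| = √(104.0² + 44.83²) = 113.3 Ω

113.3 Ω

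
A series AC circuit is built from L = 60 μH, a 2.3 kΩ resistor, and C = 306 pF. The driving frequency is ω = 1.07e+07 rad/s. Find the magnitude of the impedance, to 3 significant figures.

2320 Ω

X_L = ωL = 642 Ω
X_C = 1/(ωC) = 305 Ω
Net reactance X = X_L − X_C = 337 Ω
Z = 2300 + j337 Ω
|Z| = √(2300² + 337²) = 2320 Ω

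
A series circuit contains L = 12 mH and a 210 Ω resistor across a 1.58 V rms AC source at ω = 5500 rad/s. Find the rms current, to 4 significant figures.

7.178 mA

X_L = ωL = 66.00 Ω
Z = 210.0 + j66.00 Ω
|Z| = √(210.0² + 66.00²) = 220.1 Ω
I = V/|Z| = 1.58/220.1 = 7.178 mA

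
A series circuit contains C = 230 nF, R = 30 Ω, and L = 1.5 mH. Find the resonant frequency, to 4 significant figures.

8.569 kHz

ω₀ = 1/√(LC) = 1/√(0.0015 × 2.3e-07) = 53840 rad/s
f₀ = ω₀/(2π) = 8.569 kHz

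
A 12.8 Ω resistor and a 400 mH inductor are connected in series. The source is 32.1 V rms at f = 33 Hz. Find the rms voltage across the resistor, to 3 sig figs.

4.90 V

ω = 2πf = 207.3 rad/s
X_L = ωL = 82.9 Ω
Z = 12.8 + j82.9 Ω
|Z| = √(12.8² + 82.9²) = 83.9 Ω
I = V/|Z| = 383 mA
V_R = I·|Z_R| = 0.383 × 12.8 = 4.90 V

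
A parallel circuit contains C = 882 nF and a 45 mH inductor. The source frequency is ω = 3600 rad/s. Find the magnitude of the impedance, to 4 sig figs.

X_L = ωL = 162.0 Ω
X_C = 1/(ωC) = 314.9 Ω
Parallel: admittances add. Y = 1/(jωL) + jωC
Y = (0 − j0.002998) S
|Y| = 0.002998 S → |Z| = 1/|Y| = 333.6 Ω, ∠Z = −∠Y = 90.00°

333.6 Ω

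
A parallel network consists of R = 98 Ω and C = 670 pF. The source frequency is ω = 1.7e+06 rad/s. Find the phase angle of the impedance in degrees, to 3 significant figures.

X_C = 1/(ωC) = 878 Ω
Parallel: admittances add. Y = 1/R + jωC
Y = (0.0102 + j0.00114) S
|Y| = 0.0103 S → |Z| = 1/|Y| = 97.4 Ω, ∠Z = −∠Y = -6.37°

-6.37°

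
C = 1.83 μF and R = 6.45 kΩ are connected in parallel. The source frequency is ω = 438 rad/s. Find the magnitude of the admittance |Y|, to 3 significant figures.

816 μS

X_C = 1/(ωC) = 1250 Ω
Parallel: admittances add. Y = 1/R + jωC
Y = (0.000155 + j0.000802) S
|Y| = 0.000816 S → |Z| = 1/|Y| = 1220 Ω, ∠Z = −∠Y = -79.1°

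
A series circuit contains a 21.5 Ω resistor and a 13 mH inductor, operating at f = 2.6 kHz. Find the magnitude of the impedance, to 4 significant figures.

ω = 2πf = 16340 rad/s
X_L = ωL = 212.4 Ω
Z = 21.50 + j212.4 Ω
|Z| = √(21.50² + 212.4²) = 213.5 Ω

213.5 Ω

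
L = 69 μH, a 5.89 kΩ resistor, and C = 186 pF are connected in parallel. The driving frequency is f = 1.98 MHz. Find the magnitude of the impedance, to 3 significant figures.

861 Ω

ω = 2πf = 1.244e+07 rad/s
X_L = ωL = 858 Ω
X_C = 1/(ωC) = 432 Ω
Parallel: admittances add. Y = 1/R + 1/(jωL) + jωC
Y = (0.000170 + j0.00115) S
|Y| = 0.00116 S → |Z| = 1/|Y| = 861 Ω, ∠Z = −∠Y = -81.6°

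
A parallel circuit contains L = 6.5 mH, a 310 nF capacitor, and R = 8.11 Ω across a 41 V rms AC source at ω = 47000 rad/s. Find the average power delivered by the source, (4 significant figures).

207.3 W

X_L = ωL = 305.5 Ω
X_C = 1/(ωC) = 68.63 Ω
Parallel: admittances add. Y = 1/R + 1/(jωL) + jωC
Y = (0.1233 + j0.01130) S
|Y| = 0.1238 S → |Z| = 1/|Y| = 8.076 Ω, ∠Z = −∠Y = -5.235°
I = V/|Z| = 5.077 A
P = VI cos φ = 41 × 5.077 × cos(-5.235°) = 207.3 W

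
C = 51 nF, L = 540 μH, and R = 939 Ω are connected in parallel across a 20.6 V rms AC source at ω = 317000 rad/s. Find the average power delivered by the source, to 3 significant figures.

X_L = ωL = 171 Ω
X_C = 1/(ωC) = 61.9 Ω
Parallel: admittances add. Y = 1/R + 1/(jωL) + jωC
Y = (0.00106 + j0.0103) S
|Y| = 0.0104 S → |Z| = 1/|Y| = 96.3 Ω, ∠Z = −∠Y = -84.1°
I = V/|Z| = 214 mA
P = VI cos φ = 20.6 × 0.214 × cos(-84.1°) = 452 mW

452 mW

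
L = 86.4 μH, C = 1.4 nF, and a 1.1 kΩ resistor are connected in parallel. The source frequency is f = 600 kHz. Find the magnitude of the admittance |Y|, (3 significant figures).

ω = 2πf = 3.77e+06 rad/s
X_L = ωL = 326 Ω
X_C = 1/(ωC) = 189 Ω
Parallel: admittances add. Y = 1/R + 1/(jωL) + jωC
Y = (0.000909 + j0.00221) S
|Y| = 0.00239 S → |Z| = 1/|Y| = 419 Ω, ∠Z = −∠Y = -67.6°

2.39 mS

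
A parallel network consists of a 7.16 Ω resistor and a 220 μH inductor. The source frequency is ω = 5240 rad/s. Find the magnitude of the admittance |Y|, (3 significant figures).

X_L = ωL = 1.15 Ω
Parallel: admittances add. Y = 1/R + 1/(jωL)
Y = (0.140 − j0.867) S
|Y| = 0.879 S → |Z| = 1/|Y| = 1.14 Ω, ∠Z = −∠Y = 80.9°

879 mS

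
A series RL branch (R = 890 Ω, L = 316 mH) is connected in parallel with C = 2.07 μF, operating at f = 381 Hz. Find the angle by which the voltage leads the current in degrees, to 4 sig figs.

ω = 2πf = 2394 rad/s
X_L = ωL = 756.5 Ω
X_C = 1/(ωC) = 201.8 Ω
Branch 1 (R+jX_L): Z₁ = 890.0 + j756.5 Ω, |Z₁| = 1168 Ω
Branch 2 (−jX_C): Z₂ = −j201.8 Ω
Parallel: Z = Z₁Z₂/(Z₁+Z₂), |Z| = 224.8 Ω, ∠Z = -81.57°

-81.57°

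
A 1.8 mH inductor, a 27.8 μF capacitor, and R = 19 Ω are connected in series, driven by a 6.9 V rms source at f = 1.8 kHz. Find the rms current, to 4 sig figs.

269.4 mA

ω = 2πf = 11310 rad/s
X_L = ωL = 20.36 Ω
X_C = 1/(ωC) = 3.181 Ω
Net reactance X = X_L − X_C = 17.18 Ω
Z = 19.00 + j17.18 Ω
|Z| = √(19.00² + 17.18²) = 25.61 Ω
I = V/|Z| = 6.9/25.61 = 269.4 mA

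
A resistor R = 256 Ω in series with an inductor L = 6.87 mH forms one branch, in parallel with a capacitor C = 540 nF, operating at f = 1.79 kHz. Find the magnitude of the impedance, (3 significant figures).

ω = 2πf = 11250 rad/s
X_L = ωL = 77.3 Ω
X_C = 1/(ωC) = 165 Ω
Branch 1 (R+jX_L): Z₁ = 256 + j77.3 Ω, |Z₁| = 267 Ω
Branch 2 (−jX_C): Z₂ = −j165 Ω
Parallel: Z = Z₁Z₂/(Z₁+Z₂), |Z| = 163 Ω, ∠Z = -54.4°

163 Ω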